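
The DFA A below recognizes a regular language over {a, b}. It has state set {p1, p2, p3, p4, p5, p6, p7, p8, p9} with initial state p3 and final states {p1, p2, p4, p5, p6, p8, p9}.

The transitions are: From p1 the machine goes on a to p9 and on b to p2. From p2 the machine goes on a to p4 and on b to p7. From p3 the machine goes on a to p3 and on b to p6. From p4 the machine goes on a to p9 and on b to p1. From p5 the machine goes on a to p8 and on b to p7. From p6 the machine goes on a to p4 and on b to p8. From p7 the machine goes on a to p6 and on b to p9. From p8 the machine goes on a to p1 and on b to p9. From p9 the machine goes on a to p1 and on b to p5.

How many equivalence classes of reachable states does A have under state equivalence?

6

P0 = {p1,p2,p4,p5,p6,p8,p9} | {p3,p7}.
Refine {p1,p2,p4,p5,p6,p8,p9} on symbol b: members go to different blocks, giving {p1,p4,p6,p8,p9} and {p2,p5}.
Refine {p1,p4,p6,p8,p9} on symbol b: members go to different blocks, giving {p4,p6,p8} and {p1,p9}.
On input a, block {p4,p6,p8} splits into {p4,p8} and {p6}.
Split {p3,p7} by δ(·,a) → {p3} and {p7}.
The partition is now stable with 6 blocks: {p4,p8} | {p3} | {p2,p5} | {p1,p9} | {p6} | {p7}.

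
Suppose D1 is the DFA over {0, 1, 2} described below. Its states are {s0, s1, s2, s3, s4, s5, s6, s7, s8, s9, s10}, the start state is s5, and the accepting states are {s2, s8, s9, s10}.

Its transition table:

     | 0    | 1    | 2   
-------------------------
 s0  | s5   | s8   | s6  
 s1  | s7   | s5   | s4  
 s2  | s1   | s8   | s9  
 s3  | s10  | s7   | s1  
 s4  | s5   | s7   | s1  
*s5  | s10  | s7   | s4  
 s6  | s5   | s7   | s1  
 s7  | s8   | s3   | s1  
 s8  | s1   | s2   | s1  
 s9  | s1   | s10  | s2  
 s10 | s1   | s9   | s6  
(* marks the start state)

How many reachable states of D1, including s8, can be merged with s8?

Reachable states from the start: {s1,s2,s3,s4,s5,s6,s7,s8,s9,s10}. Unreachable: {s0} — drop them.
Initial partition by acceptance: {s2,s8,s9,s10} | {s1,s3,s4,s5,s6,s7}.
On input 2, block {s2,s8,s9,s10} splits into {s2,s9} and {s8,s10}.
Split {s1,s3,s4,s5,s6,s7} by δ(·,0) → {s1,s4,s6} and {s3,s5,s7}.
The partition is now stable with 4 blocks: {s2,s9} | {s1,s4,s6} | {s8,s10} | {s3,s5,s7}.
The equivalence class containing s8 is {s8,s10}, of size 2.

2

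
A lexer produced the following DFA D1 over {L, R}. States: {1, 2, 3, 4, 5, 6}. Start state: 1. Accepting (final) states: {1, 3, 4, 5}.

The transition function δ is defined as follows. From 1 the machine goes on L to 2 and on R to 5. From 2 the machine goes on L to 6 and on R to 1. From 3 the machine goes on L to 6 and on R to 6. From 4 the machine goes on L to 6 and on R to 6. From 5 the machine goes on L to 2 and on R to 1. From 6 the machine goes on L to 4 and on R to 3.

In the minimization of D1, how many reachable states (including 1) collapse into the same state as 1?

Every state is reachable, so we keep all 6.
Initial partition by acceptance: {1,3,4,5} | {2,6}.
Split {1,3,4,5} by δ(·,R) → {1,5} and {3,4}.
Split {2,6} by δ(·,L) → {2} and {6}.
The partition is now stable with 4 blocks: {1,5} | {2} | {3,4} | {6}.
State 1 belongs to the block {1,5}, which has 2 states.

2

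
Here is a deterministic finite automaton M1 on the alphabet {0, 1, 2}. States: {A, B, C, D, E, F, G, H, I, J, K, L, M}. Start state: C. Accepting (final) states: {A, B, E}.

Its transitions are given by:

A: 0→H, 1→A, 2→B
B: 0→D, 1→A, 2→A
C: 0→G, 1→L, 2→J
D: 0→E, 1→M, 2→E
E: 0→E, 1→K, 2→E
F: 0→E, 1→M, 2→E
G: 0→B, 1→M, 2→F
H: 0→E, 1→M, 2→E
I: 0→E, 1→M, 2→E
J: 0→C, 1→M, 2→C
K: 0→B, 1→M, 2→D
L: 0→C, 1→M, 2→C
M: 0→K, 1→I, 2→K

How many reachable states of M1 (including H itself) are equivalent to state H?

Every state is reachable, so we keep all 13.
Initial partition by acceptance: {A,B,E} | {C,D,F,G,H,I,J,K,L,M}.
Refine {A,B,E} on symbol 0: members go to different blocks, giving {A,B} and {E}.
On input 0, block {C,D,F,G,H,I,J,K,L,M} splits into {C,J,L,M} and {D,F,H,I} and {G,K}.
On input 0, block {C,J,L,M} splits into {C,M} and {J,L}.
On input 1, block {C,M} splits into {C} and {M}.
No further refinement is possible. Final partition (7 blocks): {A,B} | {C} | {E} | {D,F,H,I} | {G,K} | {J,L} | {M}.
The equivalence class containing H is {D,F,H,I}, of size 4.

4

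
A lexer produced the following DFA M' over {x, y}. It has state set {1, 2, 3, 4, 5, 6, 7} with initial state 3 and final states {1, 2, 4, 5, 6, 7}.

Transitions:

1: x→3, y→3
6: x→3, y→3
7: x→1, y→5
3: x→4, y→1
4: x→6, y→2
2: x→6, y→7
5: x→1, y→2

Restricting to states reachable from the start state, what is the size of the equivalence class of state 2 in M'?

All states are reachable from the start state.
Initial partition by acceptance: {1,2,4,5,6,7} | {3}.
On input x, block {1,2,4,5,6,7} splits into {2,4,5,7} and {1,6}.
Stable partition: {2,4,5,7} | {3} | {1,6} — 3 equivalence classes.
State 2 belongs to the block {2,4,5,7}, which has 4 states.

4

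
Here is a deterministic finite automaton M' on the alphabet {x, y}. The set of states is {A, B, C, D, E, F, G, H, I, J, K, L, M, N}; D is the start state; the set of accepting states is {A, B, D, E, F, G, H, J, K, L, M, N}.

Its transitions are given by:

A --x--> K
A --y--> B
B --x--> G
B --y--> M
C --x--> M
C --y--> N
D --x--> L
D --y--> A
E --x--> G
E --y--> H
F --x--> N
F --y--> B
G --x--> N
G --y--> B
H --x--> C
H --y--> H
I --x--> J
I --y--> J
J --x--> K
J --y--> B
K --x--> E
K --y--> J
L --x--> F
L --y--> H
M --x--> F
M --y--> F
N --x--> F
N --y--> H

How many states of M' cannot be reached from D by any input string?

1

No path from D leads to I; the other 13 states are all reachable.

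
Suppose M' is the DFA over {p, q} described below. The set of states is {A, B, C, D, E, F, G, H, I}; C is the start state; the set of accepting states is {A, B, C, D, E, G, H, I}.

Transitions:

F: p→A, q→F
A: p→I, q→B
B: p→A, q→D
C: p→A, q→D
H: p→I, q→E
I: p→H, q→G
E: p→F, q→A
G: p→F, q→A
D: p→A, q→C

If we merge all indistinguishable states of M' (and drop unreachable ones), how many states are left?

All states are reachable from the start state.
Start with accepting vs non-accepting: {A,B,C,D,E,G,H,I} | {F}.
Split {A,B,C,D,E,G,H,I} by δ(·,p) → {A,B,C,D,H,I} and {E,G}.
Split {A,B,C,D,H,I} by δ(·,q) → {A,B,C,D} and {H,I}.
Refine {A,B,C,D} on symbol p: members go to different blocks, giving {B,C,D} and {A}.
The partition is now stable with 5 blocks: {B,C,D} | {F} | {E,G} | {H,I} | {A}.

5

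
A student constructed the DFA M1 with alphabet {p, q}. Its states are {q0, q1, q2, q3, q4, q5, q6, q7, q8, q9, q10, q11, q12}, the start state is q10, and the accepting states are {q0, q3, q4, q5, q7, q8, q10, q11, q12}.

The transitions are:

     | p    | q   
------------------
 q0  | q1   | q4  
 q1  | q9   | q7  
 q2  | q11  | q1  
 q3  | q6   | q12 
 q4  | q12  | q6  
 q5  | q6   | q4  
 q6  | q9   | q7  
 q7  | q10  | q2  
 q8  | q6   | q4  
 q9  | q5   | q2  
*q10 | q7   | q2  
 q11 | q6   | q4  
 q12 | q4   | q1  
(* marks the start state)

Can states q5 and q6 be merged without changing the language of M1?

No

States {q0,q3,q8} cannot be reached from the start state, so discard them.
Initial partition by acceptance: {q4,q5,q7,q10,q11,q12} | {q1,q2,q6,q9}.
On input p, block {q4,q5,q7,q10,q11,q12} splits into {q4,q7,q10,q12} and {q5,q11}.
Refine {q1,q2,q6,q9} on symbol p: members go to different blocks, giving {q1,q6} and {q2,q9}.
Refine {q4,q7,q10,q12} on symbol q: members go to different blocks, giving {q4,q12} and {q7,q10}.
On input q, block {q2,q9} splits into {q2} and {q9}.
No further refinement is possible. Final partition (6 blocks): {q4,q12} | {q1,q6} | {q5,q11} | {q2} | {q7,q10} | {q9}.
q5 and q6 end up in different blocks, so they are distinguishable. For instance, the string 'ε' is accepted from only q5.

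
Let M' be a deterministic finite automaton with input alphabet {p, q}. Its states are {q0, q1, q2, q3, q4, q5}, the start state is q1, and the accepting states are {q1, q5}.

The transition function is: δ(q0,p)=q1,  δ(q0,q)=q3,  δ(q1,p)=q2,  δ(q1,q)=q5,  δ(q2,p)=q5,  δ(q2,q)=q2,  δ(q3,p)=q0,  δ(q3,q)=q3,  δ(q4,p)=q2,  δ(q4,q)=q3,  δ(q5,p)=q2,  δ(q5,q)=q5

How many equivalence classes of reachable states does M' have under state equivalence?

2

First remove the unreachable states {q0,q3,q4}; 3 states remain.
P0 = {q1,q5} | {q2}.
No further refinement is possible. Final partition (2 blocks): {q1,q5} | {q2}.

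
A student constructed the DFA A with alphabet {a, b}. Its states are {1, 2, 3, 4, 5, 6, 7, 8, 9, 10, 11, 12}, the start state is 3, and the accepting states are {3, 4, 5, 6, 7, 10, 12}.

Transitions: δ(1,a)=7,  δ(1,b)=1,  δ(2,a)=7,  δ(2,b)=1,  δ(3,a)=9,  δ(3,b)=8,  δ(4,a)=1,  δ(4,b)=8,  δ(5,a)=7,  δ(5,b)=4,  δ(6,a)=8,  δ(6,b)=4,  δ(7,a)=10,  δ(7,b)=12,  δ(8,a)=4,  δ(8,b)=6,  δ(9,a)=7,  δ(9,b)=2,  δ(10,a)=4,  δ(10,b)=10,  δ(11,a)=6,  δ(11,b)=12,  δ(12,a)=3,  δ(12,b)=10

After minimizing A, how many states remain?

6

Reachable states from the start: {1,2,3,4,6,7,8,9,10,12}. Unreachable: {5,11} — drop them.
Start with accepting vs non-accepting: {3,4,6,7,10,12} | {1,2,8,9}.
On input a, block {3,4,6,7,10,12} splits into {3,4,6} and {7,10,12}.
Split {3,4,6} by δ(·,b) → {3,4} and {6}.
On input a, block {1,2,8,9} splits into {1,2,9} and {8}.
Split {7,10,12} by δ(·,a) → {10,12} and {7}.
The partition is now stable with 6 blocks: {3,4} | {1,2,9} | {10,12} | {6} | {8} | {7}.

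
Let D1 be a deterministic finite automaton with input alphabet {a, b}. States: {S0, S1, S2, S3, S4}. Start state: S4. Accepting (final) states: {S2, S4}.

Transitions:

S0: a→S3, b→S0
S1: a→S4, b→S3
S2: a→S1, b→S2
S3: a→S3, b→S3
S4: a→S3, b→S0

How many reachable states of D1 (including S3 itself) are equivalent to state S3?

2

Reachable states from the start: {S0,S3,S4}. Unreachable: {S1,S2} — drop them.
Initial partition by acceptance: {S4} | {S0,S3}.
Stable partition: {S4} | {S0,S3} — 2 equivalence classes.
The equivalence class containing S3 is {S0,S3}, of size 2.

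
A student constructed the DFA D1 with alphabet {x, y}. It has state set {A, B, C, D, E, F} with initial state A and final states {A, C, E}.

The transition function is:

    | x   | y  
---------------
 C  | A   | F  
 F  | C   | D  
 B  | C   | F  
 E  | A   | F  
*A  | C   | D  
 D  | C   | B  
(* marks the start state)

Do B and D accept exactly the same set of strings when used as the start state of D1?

Yes

Reachable states from the start: {A,B,C,D,F}. Unreachable: {E} — drop them.
Start with accepting vs non-accepting: {A,C} | {B,D,F}.
No further refinement is possible. Final partition (2 blocks): {A,C} | {B,D,F}.
B and D lie in the same block of the stable partition, so they are equivalent — no string distinguishes them.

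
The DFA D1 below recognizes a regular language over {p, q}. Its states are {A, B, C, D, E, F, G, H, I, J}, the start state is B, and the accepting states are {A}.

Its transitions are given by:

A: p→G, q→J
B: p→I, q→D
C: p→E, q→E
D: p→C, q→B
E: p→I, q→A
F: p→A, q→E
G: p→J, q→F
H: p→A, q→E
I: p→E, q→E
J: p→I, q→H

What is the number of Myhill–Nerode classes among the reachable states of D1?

7

Every state is reachable, so we keep all 10.
P0 = {A} | {B,C,D,E,F,G,H,I,J}.
Refine {B,C,D,E,F,G,H,I,J} on symbol p: members go to different blocks, giving {B,C,D,E,G,I,J} and {F,H}.
Refine {B,C,D,E,G,I,J} on symbol q: members go to different blocks, giving {B,C,D,I} and {G,J} and {E}.
Refine {B,C,D,I} on symbol p: members go to different blocks, giving {B,D} and {C,I}.
Refine {G,J} on symbol p: members go to different blocks, giving {G} and {J}.
Stable partition: {A} | {B,D} | {F,H} | {G} | {E} | {C,I} | {J} — 7 equivalence classes.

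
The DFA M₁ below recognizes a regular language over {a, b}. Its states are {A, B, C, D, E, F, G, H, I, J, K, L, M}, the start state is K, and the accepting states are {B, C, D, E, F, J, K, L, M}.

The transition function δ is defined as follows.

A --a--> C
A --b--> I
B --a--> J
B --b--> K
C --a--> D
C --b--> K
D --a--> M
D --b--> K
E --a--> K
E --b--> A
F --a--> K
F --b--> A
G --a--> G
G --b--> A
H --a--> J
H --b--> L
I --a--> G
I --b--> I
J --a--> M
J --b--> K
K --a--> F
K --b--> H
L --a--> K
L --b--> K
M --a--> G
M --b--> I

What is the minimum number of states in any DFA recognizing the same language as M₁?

Reachable states from the start: {A,C,D,F,G,H,I,J,K,L,M}. Unreachable: {B,E} — drop them.
Start with accepting vs non-accepting: {C,D,F,J,K,L,M} | {A,G,H,I}.
On input a, block {C,D,F,J,K,L,M} splits into {C,D,F,J,K,L} and {M}.
Split {C,D,F,J,K,L} by δ(·,a) → {C,F,K,L} and {D,J}.
On input a, block {C,F,K,L} splits into {F,K,L} and {C}.
On input b, block {F,K,L} splits into {F,K} and {L}.
Refine {A,G,H,I} on symbol a: members go to different blocks, giving {G,I} and {A} and {H}.
On input b, block {F,K} splits into {F} and {K}.
Split {G,I} by δ(·,b) → {G} and {I}.
No further refinement is possible. Final partition (10 blocks): {F} | {G} | {M} | {D,J} | {C} | {L} | {A} | {H} | {K} | {I}.

10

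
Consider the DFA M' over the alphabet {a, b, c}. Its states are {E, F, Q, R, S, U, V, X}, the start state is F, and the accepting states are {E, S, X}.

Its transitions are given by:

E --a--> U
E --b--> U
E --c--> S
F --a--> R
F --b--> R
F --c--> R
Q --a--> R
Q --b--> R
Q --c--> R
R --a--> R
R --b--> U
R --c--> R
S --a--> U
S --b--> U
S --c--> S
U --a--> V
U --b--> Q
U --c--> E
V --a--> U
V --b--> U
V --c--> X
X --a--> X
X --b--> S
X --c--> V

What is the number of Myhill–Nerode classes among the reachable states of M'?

Initial partition by acceptance: {E,S,X} | {F,Q,R,U,V}.
Refine {E,S,X} on symbol a: members go to different blocks, giving {E,S} and {X}.
Split {F,Q,R,U,V} by δ(·,c) → {F,Q,R} and {U} and {V}.
On input b, block {F,Q,R} splits into {F,Q} and {R}.
No further refinement is possible. Final partition (6 blocks): {E,S} | {F,Q} | {X} | {U} | {V} | {R}.

6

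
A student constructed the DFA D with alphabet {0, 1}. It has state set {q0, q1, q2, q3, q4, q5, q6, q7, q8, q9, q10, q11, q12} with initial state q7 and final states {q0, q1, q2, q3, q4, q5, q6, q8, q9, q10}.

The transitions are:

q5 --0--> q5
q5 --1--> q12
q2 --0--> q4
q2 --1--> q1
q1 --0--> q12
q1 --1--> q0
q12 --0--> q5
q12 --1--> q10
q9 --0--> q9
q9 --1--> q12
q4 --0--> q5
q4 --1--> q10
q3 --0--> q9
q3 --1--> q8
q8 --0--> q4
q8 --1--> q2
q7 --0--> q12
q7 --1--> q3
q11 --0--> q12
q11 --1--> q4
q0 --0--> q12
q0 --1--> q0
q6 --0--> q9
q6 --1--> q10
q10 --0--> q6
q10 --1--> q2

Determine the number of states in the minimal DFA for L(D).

Reachable states from the start: {q0,q1,q2,q3,q4,q5,q6,q7,q8,q9,q10,q12}. Unreachable: {q11} — drop them.
Initial partition by acceptance: {q0,q1,q2,q3,q4,q5,q6,q8,q9,q10} | {q7,q12}.
On input 0, block {q0,q1,q2,q3,q4,q5,q6,q8,q9,q10} splits into {q2,q3,q4,q5,q6,q8,q9,q10} and {q0,q1}.
Refine {q2,q3,q4,q5,q6,q8,q9,q10} on symbol 1: members go to different blocks, giving {q3,q4,q6,q8,q10} and {q5,q9} and {q2}.
On input 0, block {q3,q4,q6,q8,q10} splits into {q3,q4,q6} and {q8,q10}.
On input 0, block {q7,q12} splits into {q7} and {q12}.
The partition is now stable with 7 blocks: {q3,q4,q6} | {q7} | {q0,q1} | {q5,q9} | {q2} | {q8,q10} | {q12}.

7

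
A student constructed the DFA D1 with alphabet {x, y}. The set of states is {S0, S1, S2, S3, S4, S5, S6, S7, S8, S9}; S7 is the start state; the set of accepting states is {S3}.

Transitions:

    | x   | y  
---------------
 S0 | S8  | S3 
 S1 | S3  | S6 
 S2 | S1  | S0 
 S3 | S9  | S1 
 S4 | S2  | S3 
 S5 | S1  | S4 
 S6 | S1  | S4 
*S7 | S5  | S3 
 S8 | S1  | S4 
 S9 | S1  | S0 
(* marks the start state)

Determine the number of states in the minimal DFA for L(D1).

4

All states are reachable from the start state.
Start with accepting vs non-accepting: {S3} | {S0,S1,S2,S4,S5,S6,S7,S8,S9}.
Split {S0,S1,S2,S4,S5,S6,S7,S8,S9} by δ(·,x) → {S0,S2,S4,S5,S6,S7,S8,S9} and {S1}.
On input x, block {S0,S2,S4,S5,S6,S7,S8,S9} splits into {S2,S5,S6,S8,S9} and {S0,S4,S7}.
Stable partition: {S3} | {S2,S5,S6,S8,S9} | {S1} | {S0,S4,S7} — 4 equivalence classes.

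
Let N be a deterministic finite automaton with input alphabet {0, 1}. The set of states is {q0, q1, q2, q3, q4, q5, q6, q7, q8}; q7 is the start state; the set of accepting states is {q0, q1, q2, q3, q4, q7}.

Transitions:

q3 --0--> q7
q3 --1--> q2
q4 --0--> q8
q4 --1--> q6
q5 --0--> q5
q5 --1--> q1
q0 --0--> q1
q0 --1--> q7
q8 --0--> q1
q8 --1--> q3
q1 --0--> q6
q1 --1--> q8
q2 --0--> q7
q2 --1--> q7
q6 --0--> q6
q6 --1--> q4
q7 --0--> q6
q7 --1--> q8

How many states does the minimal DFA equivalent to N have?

Reachable states from the start: {q1,q2,q3,q4,q6,q7,q8}. Unreachable: {q0,q5} — drop them.
Start with accepting vs non-accepting: {q1,q2,q3,q4,q7} | {q6,q8}.
Split {q1,q2,q3,q4,q7} by δ(·,0) → {q1,q4,q7} and {q2,q3}.
Split {q6,q8} by δ(·,0) → {q6} and {q8}.
Refine {q1,q4,q7} on symbol 0: members go to different blocks, giving {q1,q7} and {q4}.
On input 1, block {q2,q3} splits into {q2} and {q3}.
Stable partition: {q1,q7} | {q6} | {q2} | {q8} | {q4} | {q3} — 6 equivalence classes.

6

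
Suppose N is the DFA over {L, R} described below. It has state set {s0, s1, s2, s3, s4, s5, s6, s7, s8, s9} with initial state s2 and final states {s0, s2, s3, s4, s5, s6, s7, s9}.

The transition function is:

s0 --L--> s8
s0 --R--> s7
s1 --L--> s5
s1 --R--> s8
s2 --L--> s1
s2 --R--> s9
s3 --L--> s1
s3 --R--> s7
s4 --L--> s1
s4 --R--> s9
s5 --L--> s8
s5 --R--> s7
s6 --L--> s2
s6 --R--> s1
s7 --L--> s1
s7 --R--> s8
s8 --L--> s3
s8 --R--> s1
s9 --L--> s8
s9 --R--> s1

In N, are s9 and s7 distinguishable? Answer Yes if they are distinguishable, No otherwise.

Reachable states from the start: {s1,s2,s3,s5,s7,s8,s9}. Unreachable: {s0,s4,s6} — drop them.
P0 = {s2,s3,s5,s7,s9} | {s1,s8}.
Split {s2,s3,s5,s7,s9} by δ(·,R) → {s2,s3,s5} and {s7,s9}.
No further refinement is possible. Final partition (3 blocks): {s2,s3,s5} | {s1,s8} | {s7,s9}.
s9 and s7 lie in the same block of the stable partition, so they are equivalent — no string distinguishes them.

No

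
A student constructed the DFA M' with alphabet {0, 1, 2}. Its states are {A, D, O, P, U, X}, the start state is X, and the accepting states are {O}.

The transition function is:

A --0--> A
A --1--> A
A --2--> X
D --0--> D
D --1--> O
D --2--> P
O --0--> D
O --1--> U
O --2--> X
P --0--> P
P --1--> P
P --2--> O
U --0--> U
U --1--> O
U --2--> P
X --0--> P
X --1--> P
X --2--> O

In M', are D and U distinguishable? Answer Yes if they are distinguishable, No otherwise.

First remove the unreachable states {A}; 5 states remain.
P0 = {O} | {D,P,U,X}.
Split {D,P,U,X} by δ(·,1) → {D,U} and {P,X}.
The partition is now stable with 3 blocks: {O} | {D,U} | {P,X}.
D and U lie in the same block of the stable partition, so they are equivalent — no string distinguishes them.

No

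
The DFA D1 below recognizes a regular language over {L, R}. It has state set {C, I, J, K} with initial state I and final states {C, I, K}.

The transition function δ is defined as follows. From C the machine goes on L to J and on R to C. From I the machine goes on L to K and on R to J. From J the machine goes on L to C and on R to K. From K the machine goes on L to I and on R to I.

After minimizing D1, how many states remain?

Every state is reachable, so we keep all 4.
P0 = {C,I,K} | {J}.
Split {C,I,K} by δ(·,L) → {I,K} and {C}.
On input R, block {I,K} splits into {I} and {K}.
No further refinement is possible. Final partition (4 blocks): {I} | {J} | {C} | {K}.

4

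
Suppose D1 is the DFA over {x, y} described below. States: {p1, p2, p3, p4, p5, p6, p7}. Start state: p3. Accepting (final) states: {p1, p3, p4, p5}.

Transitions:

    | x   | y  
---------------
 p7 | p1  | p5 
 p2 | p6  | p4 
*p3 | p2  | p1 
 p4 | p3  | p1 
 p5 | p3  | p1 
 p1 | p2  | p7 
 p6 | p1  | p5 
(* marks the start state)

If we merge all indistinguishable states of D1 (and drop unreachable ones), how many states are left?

P0 = {p1,p3,p4,p5} | {p2,p6,p7}.
Refine {p1,p3,p4,p5} on symbol x: members go to different blocks, giving {p1,p3} and {p4,p5}.
Split {p1,p3} by δ(·,y) → {p1} and {p3}.
Split {p2,p6,p7} by δ(·,x) → {p6,p7} and {p2}.
The partition is now stable with 5 blocks: {p1} | {p6,p7} | {p4,p5} | {p3} | {p2}.

5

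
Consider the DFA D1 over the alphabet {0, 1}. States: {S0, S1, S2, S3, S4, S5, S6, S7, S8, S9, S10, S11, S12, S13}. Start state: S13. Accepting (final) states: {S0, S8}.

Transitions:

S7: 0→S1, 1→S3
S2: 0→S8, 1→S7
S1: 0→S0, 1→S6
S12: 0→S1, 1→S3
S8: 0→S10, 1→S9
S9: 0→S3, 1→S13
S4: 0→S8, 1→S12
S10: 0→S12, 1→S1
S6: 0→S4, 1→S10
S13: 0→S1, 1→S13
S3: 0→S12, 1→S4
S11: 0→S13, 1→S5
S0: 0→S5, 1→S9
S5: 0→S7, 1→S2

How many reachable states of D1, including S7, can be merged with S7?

First remove the unreachable states {S11}; 13 states remain.
P0 = {S0,S8} | {S1,S2,S3,S4,S5,S6,S7,S9,S10,S12,S13}.
Refine {S1,S2,S3,S4,S5,S6,S7,S9,S10,S12,S13} on symbol 0: members go to different blocks, giving {S3,S5,S6,S7,S9,S10,S12,S13} and {S1,S2,S4}.
Split {S3,S5,S6,S7,S9,S10,S12,S13} by δ(·,0) → {S3,S5,S9,S10} and {S6,S7,S12,S13}.
On input 0, block {S3,S5,S9,S10} splits into {S3,S5,S10} and {S9}.
On input 1, block {S6,S7,S12,S13} splits into {S6,S7,S12} and {S13}.
Stable partition: {S0,S8} | {S3,S5,S10} | {S1,S2,S4} | {S6,S7,S12} | {S9} | {S13} — 6 equivalence classes.
The equivalence class containing S7 is {S6,S7,S12}, of size 3.

3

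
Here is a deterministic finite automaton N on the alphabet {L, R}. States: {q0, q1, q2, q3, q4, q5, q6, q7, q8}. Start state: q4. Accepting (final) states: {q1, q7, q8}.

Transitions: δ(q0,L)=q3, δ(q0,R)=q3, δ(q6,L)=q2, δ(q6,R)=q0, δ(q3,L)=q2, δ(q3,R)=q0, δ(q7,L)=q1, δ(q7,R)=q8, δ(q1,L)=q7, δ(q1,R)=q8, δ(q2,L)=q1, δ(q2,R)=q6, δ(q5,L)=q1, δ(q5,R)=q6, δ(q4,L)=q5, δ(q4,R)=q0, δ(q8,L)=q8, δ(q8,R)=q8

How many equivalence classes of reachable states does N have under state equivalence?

P0 = {q1,q7,q8} | {q0,q2,q3,q4,q5,q6}.
Refine {q0,q2,q3,q4,q5,q6} on symbol L: members go to different blocks, giving {q0,q3,q4,q6} and {q2,q5}.
Refine {q0,q3,q4,q6} on symbol L: members go to different blocks, giving {q3,q4,q6} and {q0}.
The partition is now stable with 4 blocks: {q1,q7,q8} | {q3,q4,q6} | {q2,q5} | {q0}.

4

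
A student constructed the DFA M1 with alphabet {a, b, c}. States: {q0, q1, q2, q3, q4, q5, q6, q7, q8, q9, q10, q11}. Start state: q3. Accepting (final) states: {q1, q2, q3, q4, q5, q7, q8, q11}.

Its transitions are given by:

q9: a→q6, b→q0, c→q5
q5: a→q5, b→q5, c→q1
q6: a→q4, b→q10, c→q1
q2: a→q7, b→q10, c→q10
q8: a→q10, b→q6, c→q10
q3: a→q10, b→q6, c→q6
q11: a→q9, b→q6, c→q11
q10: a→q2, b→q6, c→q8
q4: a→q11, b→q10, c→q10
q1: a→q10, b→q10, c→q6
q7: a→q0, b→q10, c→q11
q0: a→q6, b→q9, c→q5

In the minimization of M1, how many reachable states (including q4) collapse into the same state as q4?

Every state is reachable, so we keep all 12.
Initial partition by acceptance: {q1,q2,q3,q4,q5,q7,q8,q11} | {q0,q6,q9,q10}.
Refine {q1,q2,q3,q4,q5,q7,q8,q11} on symbol a: members go to different blocks, giving {q1,q3,q7,q8,q11} and {q2,q4,q5}.
On input c, block {q1,q3,q7,q8,q11} splits into {q1,q3,q8} and {q7,q11}.
Refine {q0,q6,q9,q10} on symbol a: members go to different blocks, giving {q0,q9} and {q6,q10}.
On input a, block {q2,q4,q5} splits into {q2,q4} and {q5}.
Stable partition: {q1,q3,q8} | {q0,q9} | {q2,q4} | {q7,q11} | {q6,q10} | {q5} — 6 equivalence classes.
The equivalence class containing q4 is {q2,q4}, of size 2.

2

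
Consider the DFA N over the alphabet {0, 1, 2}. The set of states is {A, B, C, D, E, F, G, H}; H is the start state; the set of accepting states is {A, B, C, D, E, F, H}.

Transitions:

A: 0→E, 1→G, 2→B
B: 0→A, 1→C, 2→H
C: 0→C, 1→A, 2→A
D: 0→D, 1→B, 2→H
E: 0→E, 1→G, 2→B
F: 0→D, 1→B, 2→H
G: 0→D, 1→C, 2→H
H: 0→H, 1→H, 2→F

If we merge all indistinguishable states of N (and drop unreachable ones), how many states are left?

6

Every state is reachable, so we keep all 8.
P0 = {A,B,C,D,E,F,H} | {G}.
On input 1, block {A,B,C,D,E,F,H} splits into {B,C,D,F,H} and {A,E}.
On input 0, block {B,C,D,F,H} splits into {C,D,F,H} and {B}.
On input 1, block {C,D,F,H} splits into {D,F} and {C} and {H}.
Stable partition: {D,F} | {G} | {A,E} | {B} | {C} | {H} — 6 equivalence classes.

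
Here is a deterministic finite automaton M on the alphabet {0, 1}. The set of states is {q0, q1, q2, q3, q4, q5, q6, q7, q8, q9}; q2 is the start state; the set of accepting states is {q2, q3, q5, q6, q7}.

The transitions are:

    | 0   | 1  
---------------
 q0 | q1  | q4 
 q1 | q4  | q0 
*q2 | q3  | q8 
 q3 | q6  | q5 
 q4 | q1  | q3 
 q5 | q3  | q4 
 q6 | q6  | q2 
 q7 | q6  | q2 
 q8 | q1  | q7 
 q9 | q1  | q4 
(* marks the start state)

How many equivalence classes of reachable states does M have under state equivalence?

5

First remove the unreachable states {q9}; 9 states remain.
Initial partition by acceptance: {q2,q3,q5,q6,q7} | {q0,q1,q4,q8}.
On input 1, block {q2,q3,q5,q6,q7} splits into {q3,q6,q7} and {q2,q5}.
Split {q0,q1,q4,q8} by δ(·,1) → {q0,q1} and {q4,q8}.
Split {q0,q1} by δ(·,0) → {q0} and {q1}.
Stable partition: {q3,q6,q7} | {q0} | {q2,q5} | {q4,q8} | {q1} — 5 equivalence classes.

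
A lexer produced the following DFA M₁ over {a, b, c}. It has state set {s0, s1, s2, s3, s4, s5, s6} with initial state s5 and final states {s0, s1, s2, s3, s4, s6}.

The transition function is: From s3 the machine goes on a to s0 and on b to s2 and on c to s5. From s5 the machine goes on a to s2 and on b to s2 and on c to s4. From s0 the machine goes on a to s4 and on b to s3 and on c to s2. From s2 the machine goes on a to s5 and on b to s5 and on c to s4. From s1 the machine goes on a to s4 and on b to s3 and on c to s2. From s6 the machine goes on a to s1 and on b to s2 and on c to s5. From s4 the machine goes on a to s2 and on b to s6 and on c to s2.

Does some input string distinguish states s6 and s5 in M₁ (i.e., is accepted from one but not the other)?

Yes

Every state is reachable, so we keep all 7.
Start with accepting vs non-accepting: {s0,s1,s2,s3,s4,s6} | {s5}.
Split {s0,s1,s2,s3,s4,s6} by δ(·,a) → {s0,s1,s3,s4,s6} and {s2}.
Split {s0,s1,s3,s4,s6} by δ(·,a) → {s0,s1,s3,s6} and {s4}.
Refine {s0,s1,s3,s6} on symbol a: members go to different blocks, giving {s0,s1} and {s3,s6}.
No further refinement is possible. Final partition (5 blocks): {s0,s1} | {s5} | {s2} | {s4} | {s3,s6}.
s6 and s5 end up in different blocks, so they are distinguishable. For instance, the string 'ε' is accepted from only s6.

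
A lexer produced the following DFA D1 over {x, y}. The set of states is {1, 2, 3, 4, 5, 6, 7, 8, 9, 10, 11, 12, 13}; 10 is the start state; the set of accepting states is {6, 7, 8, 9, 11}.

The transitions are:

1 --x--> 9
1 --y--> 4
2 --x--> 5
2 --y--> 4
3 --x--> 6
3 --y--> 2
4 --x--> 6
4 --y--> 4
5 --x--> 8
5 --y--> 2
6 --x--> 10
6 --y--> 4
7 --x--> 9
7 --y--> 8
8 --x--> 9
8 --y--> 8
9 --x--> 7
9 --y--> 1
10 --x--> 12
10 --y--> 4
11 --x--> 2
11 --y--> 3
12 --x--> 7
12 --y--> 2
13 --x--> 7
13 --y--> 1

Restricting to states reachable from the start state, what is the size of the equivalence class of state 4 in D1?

1

Reachable states from the start: {1,2,4,5,6,7,8,9,10,12}. Unreachable: {3,11,13} — drop them.
Start with accepting vs non-accepting: {6,7,8,9} | {1,2,4,5,10,12}.
Split {6,7,8,9} by δ(·,x) → {7,8,9} and {6}.
Refine {7,8,9} on symbol y: members go to different blocks, giving {7,8} and {9}.
Refine {1,2,4,5,10,12} on symbol x: members go to different blocks, giving {2,10} and {5,12} and {1} and {4}.
Stable partition: {7,8} | {2,10} | {6} | {9} | {5,12} | {1} | {4} — 7 equivalence classes.
The equivalence class containing 4 is {4}, of size 1.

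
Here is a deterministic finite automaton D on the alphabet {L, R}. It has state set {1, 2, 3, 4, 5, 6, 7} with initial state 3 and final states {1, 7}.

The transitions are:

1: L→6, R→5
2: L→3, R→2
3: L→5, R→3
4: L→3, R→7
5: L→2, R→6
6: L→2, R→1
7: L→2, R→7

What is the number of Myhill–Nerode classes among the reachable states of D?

5

States {4,7} cannot be reached from the start state, so discard them.
Start with accepting vs non-accepting: {1} | {2,3,5,6}.
Split {2,3,5,6} by δ(·,R) → {2,3,5} and {6}.
Refine {2,3,5} on symbol R: members go to different blocks, giving {2,3} and {5}.
On input L, block {2,3} splits into {2} and {3}.
No further refinement is possible. Final partition (5 blocks): {1} | {2} | {6} | {5} | {3}.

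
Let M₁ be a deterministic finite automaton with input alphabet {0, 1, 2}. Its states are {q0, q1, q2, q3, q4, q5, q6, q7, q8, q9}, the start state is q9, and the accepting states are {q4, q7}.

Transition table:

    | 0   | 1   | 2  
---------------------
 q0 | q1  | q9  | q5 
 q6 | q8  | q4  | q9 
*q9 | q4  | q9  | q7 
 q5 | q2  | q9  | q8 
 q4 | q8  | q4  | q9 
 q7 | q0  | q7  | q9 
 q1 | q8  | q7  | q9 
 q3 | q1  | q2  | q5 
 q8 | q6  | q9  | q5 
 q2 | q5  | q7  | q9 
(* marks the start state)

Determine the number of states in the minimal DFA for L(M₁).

4

First remove the unreachable states {q3}; 9 states remain.
Initial partition by acceptance: {q4,q7} | {q0,q1,q2,q5,q6,q8,q9}.
On input 0, block {q0,q1,q2,q5,q6,q8,q9} splits into {q0,q1,q2,q5,q6,q8} and {q9}.
Refine {q0,q1,q2,q5,q6,q8} on symbol 1: members go to different blocks, giving {q0,q5,q8} and {q1,q2,q6}.
No further refinement is possible. Final partition (4 blocks): {q4,q7} | {q0,q5,q8} | {q9} | {q1,q2,q6}.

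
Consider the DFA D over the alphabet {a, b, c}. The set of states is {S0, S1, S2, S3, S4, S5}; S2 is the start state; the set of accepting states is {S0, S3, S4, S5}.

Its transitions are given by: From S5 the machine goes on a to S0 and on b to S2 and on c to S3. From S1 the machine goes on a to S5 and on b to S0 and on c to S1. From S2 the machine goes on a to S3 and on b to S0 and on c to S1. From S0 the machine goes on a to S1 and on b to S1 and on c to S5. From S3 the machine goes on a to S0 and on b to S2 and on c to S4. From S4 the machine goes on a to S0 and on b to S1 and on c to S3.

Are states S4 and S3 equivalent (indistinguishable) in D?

Yes

Start with accepting vs non-accepting: {S0,S3,S4,S5} | {S1,S2}.
On input a, block {S0,S3,S4,S5} splits into {S3,S4,S5} and {S0}.
Stable partition: {S3,S4,S5} | {S1,S2} | {S0} — 3 equivalence classes.
S4 and S3 lie in the same block of the stable partition, so they are equivalent — no string distinguishes them.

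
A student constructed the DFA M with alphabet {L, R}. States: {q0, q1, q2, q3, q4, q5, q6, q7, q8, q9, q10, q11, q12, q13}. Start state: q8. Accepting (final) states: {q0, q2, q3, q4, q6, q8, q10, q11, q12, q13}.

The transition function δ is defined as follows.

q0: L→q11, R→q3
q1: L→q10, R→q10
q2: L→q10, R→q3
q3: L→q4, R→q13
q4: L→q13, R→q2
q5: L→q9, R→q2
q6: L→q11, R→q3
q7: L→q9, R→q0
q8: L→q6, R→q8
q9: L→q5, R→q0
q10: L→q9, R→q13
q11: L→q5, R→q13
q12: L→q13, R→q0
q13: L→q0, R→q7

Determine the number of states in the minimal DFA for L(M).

7

First remove the unreachable states {q1,q12}; 12 states remain.
Start with accepting vs non-accepting: {q0,q2,q3,q4,q6,q8,q10,q11,q13} | {q5,q7,q9}.
On input L, block {q0,q2,q3,q4,q6,q8,q10,q11,q13} splits into {q0,q2,q3,q4,q6,q8,q13} and {q10,q11}.
On input L, block {q0,q2,q3,q4,q6,q8,q13} splits into {q3,q4,q8,q13} and {q0,q2,q6}.
Split {q3,q4,q8,q13} by δ(·,L) → {q3,q4} and {q8,q13}.
On input L, block {q3,q4} splits into {q3} and {q4}.
On input R, block {q8,q13} splits into {q8} and {q13}.
No further refinement is possible. Final partition (7 blocks): {q3} | {q5,q7,q9} | {q10,q11} | {q0,q2,q6} | {q8} | {q4} | {q13}.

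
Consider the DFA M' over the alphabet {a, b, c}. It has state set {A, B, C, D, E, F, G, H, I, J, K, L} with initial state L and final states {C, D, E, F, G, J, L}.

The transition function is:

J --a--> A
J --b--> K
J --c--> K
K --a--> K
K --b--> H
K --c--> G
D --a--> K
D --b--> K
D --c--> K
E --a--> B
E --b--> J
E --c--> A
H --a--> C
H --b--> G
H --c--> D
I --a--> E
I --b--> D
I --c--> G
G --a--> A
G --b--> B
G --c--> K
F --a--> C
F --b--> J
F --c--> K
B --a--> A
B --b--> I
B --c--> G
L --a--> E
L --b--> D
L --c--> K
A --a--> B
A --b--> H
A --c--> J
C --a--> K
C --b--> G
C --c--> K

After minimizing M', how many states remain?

5

States {F} cannot be reached from the start state, so discard them.
Initial partition by acceptance: {C,D,E,G,J,L} | {A,B,H,I,K}.
On input a, block {C,D,E,G,J,L} splits into {C,D,E,G,J} and {L}.
Refine {C,D,E,G,J} on symbol b: members go to different blocks, giving {D,G,J} and {C,E}.
Split {A,B,H,I,K} by δ(·,a) → {A,B,K} and {H,I}.
The partition is now stable with 5 blocks: {D,G,J} | {A,B,K} | {L} | {C,E} | {H,I}.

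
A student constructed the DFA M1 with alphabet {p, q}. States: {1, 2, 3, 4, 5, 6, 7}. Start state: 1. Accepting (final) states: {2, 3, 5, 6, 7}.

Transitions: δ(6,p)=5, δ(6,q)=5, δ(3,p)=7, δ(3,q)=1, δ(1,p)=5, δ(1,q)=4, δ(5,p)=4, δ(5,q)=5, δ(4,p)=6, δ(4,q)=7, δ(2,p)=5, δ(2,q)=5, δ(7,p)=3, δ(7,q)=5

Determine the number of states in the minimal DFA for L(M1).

6

Reachable states from the start: {1,3,4,5,6,7}. Unreachable: {2} — drop them.
P0 = {3,5,6,7} | {1,4}.
Refine {3,5,6,7} on symbol p: members go to different blocks, giving {3,6,7} and {5}.
On input p, block {3,6,7} splits into {3,7} and {6}.
On input q, block {3,7} splits into {3} and {7}.
Split {1,4} by δ(·,p) → {1} and {4}.
Stable partition: {3} | {1} | {5} | {6} | {7} | {4} — 6 equivalence classes.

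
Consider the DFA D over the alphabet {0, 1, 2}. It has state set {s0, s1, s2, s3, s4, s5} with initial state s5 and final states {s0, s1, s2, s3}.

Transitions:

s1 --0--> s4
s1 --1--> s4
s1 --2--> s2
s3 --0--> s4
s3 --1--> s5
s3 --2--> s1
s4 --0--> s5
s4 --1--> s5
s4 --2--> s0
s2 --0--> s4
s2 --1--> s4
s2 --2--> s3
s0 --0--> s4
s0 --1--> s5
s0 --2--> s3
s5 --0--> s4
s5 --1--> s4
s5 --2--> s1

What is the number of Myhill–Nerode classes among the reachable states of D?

2

Every state is reachable, so we keep all 6.
Initial partition by acceptance: {s0,s1,s2,s3} | {s4,s5}.
Stable partition: {s0,s1,s2,s3} | {s4,s5} — 2 equivalence classes.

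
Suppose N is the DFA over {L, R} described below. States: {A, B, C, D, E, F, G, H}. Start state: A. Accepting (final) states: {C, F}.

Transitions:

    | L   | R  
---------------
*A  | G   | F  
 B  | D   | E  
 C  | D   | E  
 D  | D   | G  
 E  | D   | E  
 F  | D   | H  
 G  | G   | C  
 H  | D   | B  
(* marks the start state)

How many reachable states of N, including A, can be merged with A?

Start with accepting vs non-accepting: {C,F} | {A,B,D,E,G,H}.
Refine {A,B,D,E,G,H} on symbol R: members go to different blocks, giving {B,D,E,H} and {A,G}.
On input R, block {B,D,E,H} splits into {B,E,H} and {D}.
The partition is now stable with 4 blocks: {C,F} | {B,E,H} | {A,G} | {D}.
The equivalence class containing A is {A,G}, of size 2.

2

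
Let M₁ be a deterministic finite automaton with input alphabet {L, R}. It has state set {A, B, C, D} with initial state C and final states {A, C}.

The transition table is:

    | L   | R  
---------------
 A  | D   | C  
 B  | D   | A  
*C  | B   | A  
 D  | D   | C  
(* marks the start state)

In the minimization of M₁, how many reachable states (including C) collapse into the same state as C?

2

Every state is reachable, so we keep all 4.
Start with accepting vs non-accepting: {A,C} | {B,D}.
No further refinement is possible. Final partition (2 blocks): {A,C} | {B,D}.
The equivalence class containing C is {A,C}, of size 2.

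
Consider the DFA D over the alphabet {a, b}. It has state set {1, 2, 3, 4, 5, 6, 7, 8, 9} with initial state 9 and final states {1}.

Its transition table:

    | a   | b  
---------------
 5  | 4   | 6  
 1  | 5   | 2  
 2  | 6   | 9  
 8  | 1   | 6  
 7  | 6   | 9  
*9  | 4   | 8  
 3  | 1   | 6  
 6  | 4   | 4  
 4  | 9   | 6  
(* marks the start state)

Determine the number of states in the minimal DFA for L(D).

7

Reachable states from the start: {1,2,4,5,6,8,9}. Unreachable: {3,7} — drop them.
P0 = {1} | {2,4,5,6,8,9}.
Split {2,4,5,6,8,9} by δ(·,a) → {2,4,5,6,9} and {8}.
Split {2,4,5,6,9} by δ(·,b) → {2,4,5,6} and {9}.
Refine {2,4,5,6} on symbol a: members go to different blocks, giving {2,5,6} and {4}.
Refine {2,5,6} on symbol a: members go to different blocks, giving {5,6} and {2}.
Split {5,6} by δ(·,b) → {5} and {6}.
No further refinement is possible. Final partition (7 blocks): {1} | {5} | {8} | {9} | {4} | {2} | {6}.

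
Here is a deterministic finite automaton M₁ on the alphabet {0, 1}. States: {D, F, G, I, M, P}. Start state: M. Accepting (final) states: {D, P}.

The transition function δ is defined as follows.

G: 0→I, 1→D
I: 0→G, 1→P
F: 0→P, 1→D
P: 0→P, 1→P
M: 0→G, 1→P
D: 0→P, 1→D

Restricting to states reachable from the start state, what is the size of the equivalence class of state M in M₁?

3

Reachable states from the start: {D,G,I,M,P}. Unreachable: {F} — drop them.
Initial partition by acceptance: {D,P} | {G,I,M}.
No further refinement is possible. Final partition (2 blocks): {D,P} | {G,I,M}.
State M belongs to the block {G,I,M}, which has 3 states.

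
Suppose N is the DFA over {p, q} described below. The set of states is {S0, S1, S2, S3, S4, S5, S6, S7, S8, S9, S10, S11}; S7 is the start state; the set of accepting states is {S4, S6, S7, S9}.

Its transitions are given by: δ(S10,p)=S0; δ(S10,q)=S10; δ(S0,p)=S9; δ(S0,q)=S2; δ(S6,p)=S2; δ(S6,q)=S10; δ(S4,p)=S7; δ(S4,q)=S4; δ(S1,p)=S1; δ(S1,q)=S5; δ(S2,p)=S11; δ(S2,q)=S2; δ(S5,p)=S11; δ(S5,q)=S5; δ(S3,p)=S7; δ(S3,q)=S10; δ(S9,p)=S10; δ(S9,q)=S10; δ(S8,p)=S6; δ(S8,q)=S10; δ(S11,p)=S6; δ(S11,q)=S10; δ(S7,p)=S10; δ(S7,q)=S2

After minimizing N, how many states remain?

Reachable states from the start: {S0,S2,S6,S7,S9,S10,S11}. Unreachable: {S1,S3,S4,S5,S8} — drop them.
P0 = {S6,S7,S9} | {S0,S2,S10,S11}.
Split {S0,S2,S10,S11} by δ(·,p) → {S0,S11} and {S2,S10}.
The partition is now stable with 3 blocks: {S6,S7,S9} | {S0,S11} | {S2,S10}.

3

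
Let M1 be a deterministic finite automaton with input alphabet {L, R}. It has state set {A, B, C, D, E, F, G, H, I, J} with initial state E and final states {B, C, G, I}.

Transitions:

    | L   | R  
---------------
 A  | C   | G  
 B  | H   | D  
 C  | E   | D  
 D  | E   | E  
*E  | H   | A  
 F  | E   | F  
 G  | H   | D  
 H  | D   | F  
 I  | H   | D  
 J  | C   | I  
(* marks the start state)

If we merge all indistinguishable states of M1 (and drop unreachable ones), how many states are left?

First remove the unreachable states {B,I,J}; 7 states remain.
Initial partition by acceptance: {C,G} | {A,D,E,F,H}.
Refine {A,D,E,F,H} on symbol L: members go to different blocks, giving {D,E,F,H} and {A}.
On input R, block {D,E,F,H} splits into {D,F,H} and {E}.
Refine {C,G} on symbol L: members go to different blocks, giving {C} and {G}.
Refine {D,F,H} on symbol L: members go to different blocks, giving {D,F} and {H}.
On input R, block {D,F} splits into {D} and {F}.
Stable partition: {C} | {D} | {A} | {E} | {G} | {H} | {F} — 7 equivalence classes.

7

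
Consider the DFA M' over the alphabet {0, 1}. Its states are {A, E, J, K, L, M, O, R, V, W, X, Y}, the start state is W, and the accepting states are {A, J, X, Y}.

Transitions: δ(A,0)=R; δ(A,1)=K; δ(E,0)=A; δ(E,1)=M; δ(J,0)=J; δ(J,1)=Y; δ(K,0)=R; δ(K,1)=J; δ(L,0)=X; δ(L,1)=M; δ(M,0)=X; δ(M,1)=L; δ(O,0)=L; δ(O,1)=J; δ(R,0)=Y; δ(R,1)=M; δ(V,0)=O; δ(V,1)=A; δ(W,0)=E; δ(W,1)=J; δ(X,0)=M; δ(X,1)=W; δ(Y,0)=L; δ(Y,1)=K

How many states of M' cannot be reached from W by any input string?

2

No path from W leads to O, V; the other 10 states are all reachable.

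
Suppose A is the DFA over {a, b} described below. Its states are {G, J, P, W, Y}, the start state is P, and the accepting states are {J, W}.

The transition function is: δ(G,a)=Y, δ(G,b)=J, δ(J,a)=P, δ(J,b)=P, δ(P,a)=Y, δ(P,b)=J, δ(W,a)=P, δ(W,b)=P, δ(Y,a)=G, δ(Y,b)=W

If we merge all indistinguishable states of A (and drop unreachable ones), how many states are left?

All states are reachable from the start state.
Initial partition by acceptance: {J,W} | {G,P,Y}.
Stable partition: {J,W} | {G,P,Y} — 2 equivalence classes.

2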